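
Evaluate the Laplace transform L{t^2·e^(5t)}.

L{t^n·e^(at)} = n!/(s-a)^(n+1), so L{t^2·e^(5t)} = 2/(s-5)^3

Final answer: 2/(s-5)^3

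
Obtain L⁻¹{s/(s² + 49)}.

This is the form c·s/(s² + a²) with a = 7. L⁻¹ = cos(7t)

Final answer: cos(7t)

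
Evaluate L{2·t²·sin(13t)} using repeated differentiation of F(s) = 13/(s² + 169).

F(s) = 13/(s² + 169). F'(s) = -26s/(s² + 169)². F''(s) = -26(169 - 3s²)/(s² + 169)³ = (78s² - 4394)/(s² + 169)³. So L{t²·sin(13t)} = (-1)² F''(s) = (78s² - 4394)/(s² + 169)³. Then L{2·t²·sin(13t)} = 2·(78s² - 4394)/(s² + 169)³ = (156s² - 8788)/(s² + 169)³

Final answer: (156s² - 8788)/(s² + 169)³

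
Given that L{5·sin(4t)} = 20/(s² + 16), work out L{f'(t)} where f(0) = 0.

L{f'(t)} = s·F(s) - f(0) = s·20/(s² + 16) - 0 = 20s/(s² + 16)

Final answer: 20s/(s² + 16)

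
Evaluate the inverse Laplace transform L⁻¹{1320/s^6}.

L⁻¹{n!/s^(n+1)} = t^n with n=5. So L⁻¹{120/s^6} = t^5, and L⁻¹{1320/s^6} = (1320/120)·t^5 = 11·t^5

Final answer: 11·t^5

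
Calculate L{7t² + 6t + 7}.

L{7t² + 6t + 7} = 7·2/s³ + 6/s² + 7/s = 14/s³ + 6/s² + 7/s

Final answer: 14/s³ + 6/s² + 7/s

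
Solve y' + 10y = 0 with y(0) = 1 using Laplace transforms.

L{y'} + 10L{y} = 0. sY - 1 + 10Y = 0. Y(s+10) = 1. Y = 1/(s+10)

Final answer: y(t) = e^(-10t)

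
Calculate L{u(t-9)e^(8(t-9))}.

u(t-a)f(t-a) with f(t)=e^(8t). L{e^(8t)} = 1/(s-8). By time shift: e^(-9s)/(s-8)

Final answer: e^(-9s)/(s-8)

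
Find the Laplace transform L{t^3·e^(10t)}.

L{t^n·e^(at)} = n!/(s-a)^(n+1), so L{t^3·e^(10t)} = 6/(s-10)^4

Final answer: 6/(s-10)^4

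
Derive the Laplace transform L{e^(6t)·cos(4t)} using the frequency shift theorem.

Frequency shift: L{e^(at)f(t)} = F(s-a). L{e^(6t)·cos(4t)} = (s-6)/((s-6)² + 16)

Final answer: (s-6)/((s-6)² + 16)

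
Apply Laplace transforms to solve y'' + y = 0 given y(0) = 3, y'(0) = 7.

L{y''} + 1L{y} = 0. s²Y - 3s - 7 + Y = 0. Y(s² + 1) = 3s + 7. Y = (3s + 7)/(s² + 1). Inverting: y(t) = 3cos(t) + 7sin(t)

Final answer: y(t) = 3cos(t) + 7sin(t)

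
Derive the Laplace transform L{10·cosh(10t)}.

L{cosh(ωt)} = s/(s² - ω²), so L{cosh(10t)} = s/(s² - 100). Then L{10·cosh(10t)} = 10·s/(s² - 100) = 10s/(s² - 100)

Final answer: 10s/(s² - 100)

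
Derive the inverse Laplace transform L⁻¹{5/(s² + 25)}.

L⁻¹{5/(s² + 25)} = sin(5t)

Final answer: sin(5t)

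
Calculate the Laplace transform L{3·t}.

L{t^n} = n!/s^(n+1), so L{t} = 1/s^2. Then L{3·t} = 3·1/s^2 = 3/s^2

Final answer: 3/s^2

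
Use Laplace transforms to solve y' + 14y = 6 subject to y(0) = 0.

sY + 14Y = 6/s. Y = 6/(s(s+14)). Partial fractions: Y = 3/7/s - 3/7/(s+14)

Final answer: y(t) = 3/7(1 - e^(-14t))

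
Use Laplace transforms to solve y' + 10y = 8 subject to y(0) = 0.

sY + 10Y = 8/s. Y = 8/(s(s+10)). Partial fractions: Y = 4/5/s - 4/5/(s+10)

Final answer: y(t) = 4/5(1 - e^(-10t))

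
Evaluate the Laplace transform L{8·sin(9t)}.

L{sin(ωt)} = ω/(s² + ω²), so L{sin(9t)} = 9/(s² + 81). Then L{8·sin(9t)} = 8·9/(s² + 81) = 72/(s² + 81)

Final answer: 72/(s² + 81)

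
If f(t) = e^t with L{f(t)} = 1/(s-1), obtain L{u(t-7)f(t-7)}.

Time shift theorem: L{u(t-a)f(t-a)} = e^(-as)F(s). Here a=7, F(s) = 1/(s-1), so L{u(t-7)f(t-7)} = e^(-7s)·1/(s-1)

Final answer: e^(-7s)·1/(s-1)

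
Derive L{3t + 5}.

L{3t + 5} = 3·L{t} + 5·L{1} = 3/s² + 5/s

Final answer: 3/s² + 5/s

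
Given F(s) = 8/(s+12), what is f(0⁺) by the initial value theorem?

f(0⁺) = lim_{s→∞} s·8/(s+12) = lim_{s→∞} 8s/(s+12) = 8

Final answer: 8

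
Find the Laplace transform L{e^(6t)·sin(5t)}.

L{e^(at)·sin(ωt)} = ω/((s-a)² + ω²), so L{e^(6t)·sin(5t)} = 5/((s-6)² + 25)

Final answer: 5/((s-6)² + 25)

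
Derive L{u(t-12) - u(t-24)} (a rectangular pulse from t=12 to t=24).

L{u(t-a)} = e^(-as)/s. L{u(t-12) - u(t-24)} = (e^(-12s) - e^(-24s))/s

Final answer: (e^(-12s) - e^(-24s))/s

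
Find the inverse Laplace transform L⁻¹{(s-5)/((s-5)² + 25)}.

Using frequency shift, L⁻¹{(s-5)/((s-5)² + 25)} = e^(5t)·cos(5t)

Final answer: e^(5t)·cos(5t)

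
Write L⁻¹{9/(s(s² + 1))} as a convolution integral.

9/(s(s² + 1)) = (1/s)·(9/(s² + 1)) = L{1}·L{9·sin(t)}. So f(t) = 1*(9·sin(t)) = ∫₀ᵗ 9·sin(τ) dτ

Final answer: ∫₀ᵗ 9·sin(τ) dτ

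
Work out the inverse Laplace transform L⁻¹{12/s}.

L⁻¹{c/s} = c, so L⁻¹{12/s} = 12

Final answer: 12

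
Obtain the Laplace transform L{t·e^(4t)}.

L{t^n·e^(at)} = n!/(s-a)^(n+1), so L{t·e^(4t)} = 1/(s-4)^2

Final answer: 1/(s-4)^2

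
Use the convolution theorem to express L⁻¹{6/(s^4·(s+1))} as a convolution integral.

6/(s^4·(s+1)) = (6/s^4)·(1/(s+1)) = L{t^3}·L{e^(-t)}. So f(t) = t^3*e^(-t) = ∫₀ᵗ τ^3·e^(-(t-τ)) dτ

Final answer: ∫₀ᵗ τ^3·e^(-(t-τ)) dτ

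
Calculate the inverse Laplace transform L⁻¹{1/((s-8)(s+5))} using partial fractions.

Decompose: A/(s-8) + B/(s+5). A = 1/13, B = -1/13. f(t) = (e^(8t) - e^(-5t))/13

Final answer: (e^(8t) - e^(-5t))/13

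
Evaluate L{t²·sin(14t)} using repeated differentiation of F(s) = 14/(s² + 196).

F(s) = 14/(s² + 196). F'(s) = -28s/(s² + 196)². F''(s) = -28(196 - 3s²)/(s² + 196)³ = (84s² - 5488)/(s² + 196)³. So L{t²·sin(14t)} = (-1)² F''(s) = (84s² - 5488)/(s² + 196)³

Final answer: (84s² - 5488)/(s² + 196)³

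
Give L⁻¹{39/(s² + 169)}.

This is the form c·a/(s² + a²) with a = 13, c = 3. L⁻¹ = 3·sin(13t)

Final answer: 3·sin(13t)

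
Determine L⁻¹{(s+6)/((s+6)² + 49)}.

Using frequency shift: L⁻¹{(s-a)/((s-a)² + b²)} = e^(at)cos(bt). Here a=-6, b=7

Final answer: e^(-6t)·cos(7t)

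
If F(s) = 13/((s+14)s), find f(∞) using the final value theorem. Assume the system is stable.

f(∞) = lim_{s→0} sF(s) = lim_{s→0} 13/(s+14) = 13/14

Final answer: 13/14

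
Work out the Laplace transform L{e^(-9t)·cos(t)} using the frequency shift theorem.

Frequency shift: L{e^(at)f(t)} = F(s-a). L{e^(-9t)·cos(t)} = (s+9)/((s+9)² + 1)

Final answer: (s+9)/((s+9)² + 1)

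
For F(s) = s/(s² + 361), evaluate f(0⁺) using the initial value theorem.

f(0⁺) = lim_{s→∞} s·s/(s² + 361) = lim_{s→∞} s²/(s² + 361) = 1

Final answer: 1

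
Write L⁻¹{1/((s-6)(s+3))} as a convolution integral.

1/((s-6)(s+3)) = (1/(s-6))·(1/(s+3)) = L{e^(6t)}·L{e^(-3t)}. So f(t) = e^(6t)*e^(-3t) = ∫₀ᵗ e^(6τ)·e^(-3(t-τ)) dτ

Final answer: ∫₀ᵗ e^(6τ)·e^(-3(t-τ)) dτ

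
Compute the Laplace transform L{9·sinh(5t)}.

L{sinh(ωt)} = ω/(s² - ω²), so L{sinh(5t)} = 5/(s² - 25). Then L{9·sinh(5t)} = 9·5/(s² - 25) = 45/(s² - 25)

Final answer: 45/(s² - 25)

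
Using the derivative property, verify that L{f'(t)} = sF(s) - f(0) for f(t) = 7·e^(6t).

f'(t) = 42e^(6t). Direct: L{f'(t)} = 42/(s-6). Property: s·7/(s-6) - 7 = (7s - 7(s-6))/(s-6) = 42/(s-6). ✓

Final answer: 42/(s-6)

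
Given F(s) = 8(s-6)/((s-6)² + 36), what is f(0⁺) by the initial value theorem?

f(0⁺) = lim_{s→∞} sF(s) = lim_{s→∞} 8s(s-6)/((s-6)² + 36) = 8

Final answer: 8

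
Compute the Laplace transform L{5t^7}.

L{5t^7} = 5 · L{t^7} = 5 · 5040/s^8 = 25200/s^8

Final answer: 25200/s^8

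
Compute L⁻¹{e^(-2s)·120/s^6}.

L⁻¹{120/s^6} = t^5. By the time shift theorem, L⁻¹{e^(-as)F(s)} = u(t-a)f(t-a) with a=2, so L⁻¹{e^(-2s)·120/s^6} = u(t-2)·(t-2)^5

Final answer: u(t-2)·(t-2)^5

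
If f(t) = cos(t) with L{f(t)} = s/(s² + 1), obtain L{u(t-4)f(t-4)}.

Time shift theorem: L{u(t-a)f(t-a)} = e^(-as)F(s). Here a=4, F(s) = s/(s² + 1), so L{u(t-4)f(t-4)} = e^(-4s)·s/(s² + 1)

Final answer: e^(-4s)·s/(s² + 1)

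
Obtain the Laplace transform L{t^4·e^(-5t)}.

L{t^n·e^(at)} = n!/(s-a)^(n+1), so L{t^4·e^(-5t)} = 24/(s+5)^5

Final answer: 24/(s+5)^5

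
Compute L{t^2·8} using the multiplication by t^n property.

L{8} = 8/s. d^1/ds^1[1/s] = -1/s². d^2/ds^2[1/s] = 2/s^3. So L{t^2} = (-1)^{2}·2/s^3 = 2/s^3. Then L{t^2·8} = 8·2/s^3 = 16/s^3

Final answer: 16/s^3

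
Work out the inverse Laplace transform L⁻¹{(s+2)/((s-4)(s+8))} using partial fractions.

Using partial fractions, f(t) = (6e^(4t) + 6e^(-8t))/12

Final answer: (6e^(4t) + 6e^(-8t))/12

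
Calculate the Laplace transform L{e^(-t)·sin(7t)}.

L{e^(at)·sin(ωt)} = ω/((s-a)² + ω²), so L{e^(-t)·sin(7t)} = 7/((s+1)² + 49)

Final answer: 7/((s+1)² + 49)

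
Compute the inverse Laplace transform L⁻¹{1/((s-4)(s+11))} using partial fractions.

Decompose: A/(s-4) + B/(s+11). A = 1/15, B = -1/15. f(t) = (e^(4t) - e^(-11t))/15

Final answer: (e^(4t) - e^(-11t))/15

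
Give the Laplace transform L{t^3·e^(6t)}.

L{t^n·e^(at)} = n!/(s-a)^(n+1), so L{t^3·e^(6t)} = 6/(s-6)^4

Final answer: 6/(s-6)^4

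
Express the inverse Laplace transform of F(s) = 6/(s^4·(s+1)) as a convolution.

6/(s^4·(s+1)) = (6/s^4)·(1/(s+1)) = L{t^3}·L{e^(-t)}. So f(t) = t^3*e^(-t) = ∫₀ᵗ τ^3·e^(-(t-τ)) dτ

Final answer: ∫₀ᵗ τ^3·e^(-(t-τ)) dτ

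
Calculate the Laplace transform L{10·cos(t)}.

L{cos(ωt)} = s/(s² + ω²), so L{cos(t)} = s/(s² + 1). Then L{10·cos(t)} = 10·s/(s² + 1) = 10s/(s² + 1)

Final answer: 10s/(s² + 1)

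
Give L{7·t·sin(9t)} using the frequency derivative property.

L{sin(9t)} = 9/(s² + 81). By L{t·f(t)} = -F'(s): -d/ds[9/(s² + 81)] = -(9)·(-2s)/(s² + 81)² = 18s/(s² + 81)². Then L{7·t·sin(9t)} = 7·18s/(s² + 81)² = 126s/(s² + 81)²

Final answer: 126s/(s² + 81)²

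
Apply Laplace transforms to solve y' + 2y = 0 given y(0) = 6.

L{y'} + 2L{y} = 0. sY - 6 + 2Y = 0. Y(s+2) = 6. Y = 6/(s+2)

Final answer: y(t) = 6e^(-2t)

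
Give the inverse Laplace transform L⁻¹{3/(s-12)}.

L⁻¹{1/(s-a)} = e^(at), so L⁻¹{1/(s-12)} = e^(12t), and L⁻¹{3/(s-12)} = 3·e^(12t)

Final answer: 3·e^(12t)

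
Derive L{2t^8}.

L{t^n} = n!/s^(n+1). So L{2t^8} = 2·8!/s^9 = 80640/s^9

Final answer: 80640/s^9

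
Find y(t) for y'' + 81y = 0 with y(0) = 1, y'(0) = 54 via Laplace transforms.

L{y''} + 81L{y} = 0. s²Y - s - 54 + 81Y = 0. Y(s² + 81) = s + 54. Y = (s + 54)/(s² + 81). Inverting: y(t) = cos(9t) + 6sin(9t)

Final answer: y(t) = cos(9t) + 6sin(9t)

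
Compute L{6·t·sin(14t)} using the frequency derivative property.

L{sin(14t)} = 14/(s² + 196). By L{t·f(t)} = -F'(s): -d/ds[14/(s² + 196)] = -(14)·(-2s)/(s² + 196)² = 28s/(s² + 196)². Then L{6·t·sin(14t)} = 6·28s/(s² + 196)² = 168s/(s² + 196)²

Final answer: 168s/(s² + 196)²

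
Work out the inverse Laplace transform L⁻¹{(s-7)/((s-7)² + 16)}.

Using frequency shift, L⁻¹{(s-7)/((s-7)² + 16)} = e^(7t)·cos(4t)

Final answer: e^(7t)·cos(4t)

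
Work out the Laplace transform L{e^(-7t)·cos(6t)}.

L{e^(at)·cos(ωt)} = (s-a)/((s-a)² + ω²), so L{e^(-7t)·cos(6t)} = (s+7)/((s+7)² + 36)

Final answer: (s+7)/((s+7)² + 36)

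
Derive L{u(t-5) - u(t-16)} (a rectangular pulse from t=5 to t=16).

L{u(t-a)} = e^(-as)/s. L{u(t-5) - u(t-16)} = (e^(-5s) - e^(-16s))/s

Final answer: (e^(-5s) - e^(-16s))/s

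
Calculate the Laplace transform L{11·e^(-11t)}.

L{e^(at)} = 1/(s-a), so L{e^(-11t)} = 1/(s+11). Then L{11·e^(-11t)} = 11/(s+11)

Final answer: 11/(s+11)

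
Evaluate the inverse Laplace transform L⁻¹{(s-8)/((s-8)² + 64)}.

Using frequency shift, L⁻¹{(s-8)/((s-8)² + 64)} = e^(8t)·cos(8t)

Final answer: e^(8t)·cos(8t)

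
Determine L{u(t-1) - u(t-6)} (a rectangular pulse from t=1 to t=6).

L{u(t-a)} = e^(-as)/s. L{u(t-1) - u(t-6)} = (e^(-s) - e^(-6s))/s

Final answer: (e^(-s) - e^(-6s))/s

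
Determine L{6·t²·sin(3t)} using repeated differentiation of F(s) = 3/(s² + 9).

F(s) = 3/(s² + 9). F'(s) = -6s/(s² + 9)². F''(s) = -6(9 - 3s²)/(s² + 9)³ = (18s² - 54)/(s² + 9)³. So L{t²·sin(3t)} = (-1)² F''(s) = (18s² - 54)/(s² + 9)³. Then L{6·t²·sin(3t)} = 6·(18s² - 54)/(s² + 9)³ = (108s² - 324)/(s² + 9)³

Final answer: (108s² - 324)/(s² + 9)³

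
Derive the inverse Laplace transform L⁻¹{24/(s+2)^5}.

L⁻¹{n!/(s-a)^(n+1)} = t^n·e^(at), so L⁻¹{24/(s+2)^5} = t^4·e^(-2t)

Final answer: t^4·e^(-2t)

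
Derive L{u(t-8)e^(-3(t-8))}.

u(t-a)f(t-a) with f(t)=e^(-3t). L{e^(-3t)} = 1/(s+3). By time shift: e^(-8s)/(s+3)

Final answer: e^(-8s)/(s+3)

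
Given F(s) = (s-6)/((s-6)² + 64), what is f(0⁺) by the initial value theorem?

f(0⁺) = lim_{s→∞} sF(s) = lim_{s→∞} s(s-6)/((s-6)² + 64) = 1

Final answer: 1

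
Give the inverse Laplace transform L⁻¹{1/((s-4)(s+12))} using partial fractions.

Decompose: A/(s-4) + B/(s+12). A = 1/16, B = -1/16. f(t) = (e^(4t) - e^(-12t))/16

Final answer: (e^(4t) - e^(-12t))/16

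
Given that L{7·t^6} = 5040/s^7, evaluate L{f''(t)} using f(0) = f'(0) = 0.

L{f''(t)} = s²F(s) - sf(0) - f'(0) = s²·5040/s^7 - 0 - 0 = 5040/s^5

Final answer: 5040/s^5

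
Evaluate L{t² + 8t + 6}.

L{t² + 8t + 6} = 2/s³ + 8/s² + 6/s = 2/s³ + 8/s² + 6/s

Final answer: 2/s³ + 8/s² + 6/s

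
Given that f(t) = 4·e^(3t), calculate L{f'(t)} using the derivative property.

f(0) = 4, F(s) = 4/(s-3). L{f'(t)} = s·F(s) - f(0) = 4s/(s-3) - 4 = (4s - 4(s-3))/(s-3) = 12/(s-3)

Final answer: 12/(s-3)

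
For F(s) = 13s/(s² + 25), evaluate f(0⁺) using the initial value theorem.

f(0⁺) = lim_{s→∞} s·13s/(s² + 25) = lim_{s→∞} 13s²/(s² + 25) = 13

Final answer: 13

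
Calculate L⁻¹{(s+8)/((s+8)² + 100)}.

Using frequency shift: L⁻¹{(s-a)/((s-a)² + b²)} = e^(at)cos(bt). Here a=-8, b=10

Final answer: e^(-8t)·cos(10t)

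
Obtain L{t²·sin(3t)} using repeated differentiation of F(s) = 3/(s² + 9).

F(s) = 3/(s² + 9). F'(s) = -6s/(s² + 9)². F''(s) = -6(9 - 3s²)/(s² + 9)³ = (18s² - 54)/(s² + 9)³. So L{t²·sin(3t)} = (-1)² F''(s) = (18s² - 54)/(s² + 9)³

Final answer: (18s² - 54)/(s² + 9)³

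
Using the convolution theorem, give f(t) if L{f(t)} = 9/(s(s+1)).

9/(s(s+1)) = (9/s)·(1/(s+1)) = L{9}·L{e^(-t)}. By convolution, f(t) = 9*e^(-t) = ∫₀ᵗ 9·e^(-τ) dτ = 9·(1 - e^(-t))/1

Final answer: 9·(1 - e^(-t))/1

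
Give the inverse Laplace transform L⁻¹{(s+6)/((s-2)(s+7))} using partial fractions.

Using partial fractions, f(t) = (8e^(2t) + e^(-7t))/9

Final answer: (8e^(2t) + e^(-7t))/9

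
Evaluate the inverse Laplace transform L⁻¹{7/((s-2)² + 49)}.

Using frequency shift, L⁻¹{7/((s-2)² + 49)} = e^(2t)·sin(7t)

Final answer: e^(2t)·sin(7t)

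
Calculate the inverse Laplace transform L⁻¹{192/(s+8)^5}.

L⁻¹{n!/(s-a)^(n+1)} = t^n·e^(at) with n=4, a=-8. So L⁻¹{24/(s+8)^5} = t^4·e^(-8t), and L⁻¹{192/(s+8)^5} = (192/24)·t^4·e^(-8t) = 8·t^4·e^(-8t)

Final answer: 8·t^4·e^(-8t)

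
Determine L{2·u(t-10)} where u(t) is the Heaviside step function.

L{u(t-a)} = e^(-as)/s. Here a=10, so L{u(t-10)} = e^(-10s)/s, and L{2·u(t-10)} = 2·e^(-10s)/s

Final answer: 2·e^(-10s)/s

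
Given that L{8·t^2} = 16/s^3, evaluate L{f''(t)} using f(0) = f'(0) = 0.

L{f''(t)} = s²F(s) - sf(0) - f'(0) = s²·16/s^3 - 0 - 0 = 16/s

Final answer: 16/s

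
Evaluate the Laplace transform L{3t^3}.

L{3t^3} = 3 · L{t^3} = 3 · 6/s^4 = 18/s^4

Final answer: 18/s^4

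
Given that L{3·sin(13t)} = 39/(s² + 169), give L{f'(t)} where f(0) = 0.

L{f'(t)} = s·F(s) - f(0) = s·39/(s² + 169) - 0 = 39s/(s² + 169)

Final answer: 39s/(s² + 169)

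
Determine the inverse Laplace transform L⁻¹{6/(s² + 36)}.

L⁻¹{6/(s² + 36)} = sin(6t)

Final answer: sin(6t)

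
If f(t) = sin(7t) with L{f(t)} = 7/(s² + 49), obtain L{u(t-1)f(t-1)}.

Time shift theorem: L{u(t-a)f(t-a)} = e^(-as)F(s). Here a=1, F(s) = 7/(s² + 49), so L{u(t-1)f(t-1)} = e^(-s)·7/(s² + 49)

Final answer: e^(-s)·7/(s² + 49)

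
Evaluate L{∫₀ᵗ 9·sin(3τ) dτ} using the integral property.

L{∫₀ᵗ f(τ)dτ} = F(s)/s with F(s) = 27/(s² + 9), so the result is (27/(s² + 9))/s = 27/(s(s² + 9))

Final answer: 27/(s(s² + 9))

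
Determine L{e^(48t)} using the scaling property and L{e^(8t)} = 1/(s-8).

Using L{f(at)} = (1/a)F(s/a) with a=6 and f(t) = e^(8t): L{e^(48t)} = (1/6) · 1/((s/6)-8) = (1/6) · 6/(s-48) = 1/(s-48)

Final answer: 1/(s-48)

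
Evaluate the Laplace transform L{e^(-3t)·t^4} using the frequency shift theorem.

L{e^(at)·t^n} = n!/(s-a)^(n+1), so L{e^(-3t)·t^4} = 24/(s+3)^5

Final answer: 24/(s+3)^5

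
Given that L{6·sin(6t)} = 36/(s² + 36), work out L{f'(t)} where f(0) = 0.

L{f'(t)} = s·F(s) - f(0) = s·36/(s² + 36) - 0 = 36s/(s² + 36)

Final answer: 36s/(s² + 36)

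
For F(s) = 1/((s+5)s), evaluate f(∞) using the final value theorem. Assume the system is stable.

f(∞) = lim_{s→0} sF(s) = lim_{s→0} 1/(s+5) = 1/5

Final answer: 1/5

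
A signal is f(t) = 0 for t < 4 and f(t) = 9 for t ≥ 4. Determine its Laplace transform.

f(t) = 9·u(t-4). L{u(t-4)} = e^(-4s)/s, so L{f(t)} = 9·e^(-4s)/s

Final answer: 9·e^(-4s)/s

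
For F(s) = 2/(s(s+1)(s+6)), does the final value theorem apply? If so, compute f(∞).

Poles of sF(s) = 2/((s+1)(s+6)) are at s = -1 and s = -6, both in the left half-plane. Theorem applies. f(∞) = lim_{s→0} sF(s) = 2/(1·6) = 1/3

Final answer: 1/3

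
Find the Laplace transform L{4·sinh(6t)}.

L{sinh(ωt)} = ω/(s² - ω²), so L{sinh(6t)} = 6/(s² - 36). Then L{4·sinh(6t)} = 4·6/(s² - 36) = 24/(s² - 36)

Final answer: 24/(s² - 36)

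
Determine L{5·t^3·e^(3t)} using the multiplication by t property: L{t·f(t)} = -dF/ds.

Using L{t^n·e^(at)} = n!/(s-a)^(n+1), L{t^3·e^(3t)} = 6/(s-3)^4, so L{5·t^3·e^(3t)} = 5·6/(s-3)^4 = 30/(s-3)^4

Final answer: 30/(s-3)^4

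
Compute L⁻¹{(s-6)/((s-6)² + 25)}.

Using frequency shift: L⁻¹{(s-a)/((s-a)² + b²)} = e^(at)cos(bt). Here a=6, b=5

Final answer: e^(6t)·cos(5t)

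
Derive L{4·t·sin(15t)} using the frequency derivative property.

L{sin(15t)} = 15/(s² + 225). By L{t·f(t)} = -F'(s): -d/ds[15/(s² + 225)] = -(15)·(-2s)/(s² + 225)² = 30s/(s² + 225)². Then L{4·t·sin(15t)} = 4·30s/(s² + 225)² = 120s/(s² + 225)²

Final answer: 120s/(s² + 225)²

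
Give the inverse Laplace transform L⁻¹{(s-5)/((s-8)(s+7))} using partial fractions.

Using partial fractions, f(t) = (3e^(8t) + 12e^(-7t))/15

Final answer: (3e^(8t) + 12e^(-7t))/15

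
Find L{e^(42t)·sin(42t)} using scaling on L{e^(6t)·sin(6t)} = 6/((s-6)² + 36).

Scaling with a=7: L{e^(42t)·sin(42t)} = (1/7) · 6/((s/7-6)² + 36). Simplifying: 42/((s-42)² + 1764)

Final answer: 42/((s-42)² + 1764)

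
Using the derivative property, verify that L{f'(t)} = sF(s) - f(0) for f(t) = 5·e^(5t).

f'(t) = 25e^(5t). Direct: L{f'(t)} = 25/(s-5). Property: s·5/(s-5) - 5 = (5s - 5(s-5))/(s-5) = 25/(s-5). ✓

Final answer: 25/(s-5)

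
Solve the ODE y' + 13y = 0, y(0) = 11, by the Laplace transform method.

L{y'} + 13L{y} = 0. sY - 11 + 13Y = 0. Y(s+13) = 11. Y = 11/(s+13)

Final answer: y(t) = 11e^(-13t)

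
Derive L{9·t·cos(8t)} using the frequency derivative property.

L{cos(8t)} = s/(s² + 64). Derivative: d/ds[s/(s² + 64)] = [(s² + 64) - s·2s]/(s² + 64)² = (64 - s²)/(s² + 64)². So L{t·cos(8t)} = -F'(s) = (s² - 64)/(s² + 64)². Then L{9·t·cos(8t)} = 9·(s² - 64)/(s² + 64)²

Final answer: 9·(s² - 64)/(s² + 64)²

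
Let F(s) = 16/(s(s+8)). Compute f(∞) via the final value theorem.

f(∞) = lim_{s→0} s·16/(s(s+8)) = lim_{s→0} 16/(s+8) = 16/8 = 2

Final answer: 2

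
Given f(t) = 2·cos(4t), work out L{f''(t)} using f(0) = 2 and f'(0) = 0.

F(s) = 2s/(s² + 16). L{f''(t)} = s²F(s) - sf(0) - f'(0) = 2s³/(s² + 16) - 2s = (2s³ - 2s(s² + 16))/(s² + 16) = -32s/(s² + 16)

Final answer: -32s/(s² + 16)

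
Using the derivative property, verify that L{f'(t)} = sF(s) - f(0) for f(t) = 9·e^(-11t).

f'(t) = -99e^(-11t). Direct: L{f'(t)} = -99/(s+11). Property: s·9/(s+11) - 9 = (9s - 9(s+11))/(s+11) = -99/(s+11). ✓

Final answer: -99/(s+11)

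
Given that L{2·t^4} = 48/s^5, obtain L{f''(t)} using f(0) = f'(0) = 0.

L{f''(t)} = s²F(s) - sf(0) - f'(0) = s²·48/s^5 - 0 - 0 = 48/s^3

Final answer: 48/s^3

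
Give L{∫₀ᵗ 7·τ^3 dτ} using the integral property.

L{∫₀ᵗ f(τ)dτ} = F(s)/s with f(t) = 7t^3. F(s) = 42/s^4, so L{∫₀ᵗ 7·τ^3 dτ} = (42/s^4)/s = 42/s^5. (Check: ∫₀ᵗ 7·τ^3 dτ = 7t^4/4.)

Final answer: 42/s^5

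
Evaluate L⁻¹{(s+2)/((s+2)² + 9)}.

Using frequency shift: L⁻¹{(s-a)/((s-a)² + b²)} = e^(at)cos(bt). Here a=-2, b=3

Final answer: e^(-2t)·cos(3t)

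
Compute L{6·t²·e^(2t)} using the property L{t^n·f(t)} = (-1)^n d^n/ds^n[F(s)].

L{e^(2t)} = 1/(s-2). d/ds[1/(s-2)] = -1/(s-2)². d²/ds²[1/(s-2)] = 2/(s-2)³. So L{t²·e^(2t)} = (-1)² · 2/(s-2)³ = 2/(s-2)³. Then L{6·t²·e^(2t)} = 6·2/(s-2)³ = 12/(s-2)³

Final answer: 12/(s-2)³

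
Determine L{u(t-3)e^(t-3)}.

u(t-a)f(t-a) with f(t)=e^t. L{e^t} = 1/(s-1). By time shift: e^(-3s)/(s-1)

Final answer: e^(-3s)/(s-1)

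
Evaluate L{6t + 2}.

L{6t + 2} = 6·L{t} + 2·L{1} = 6/s² + 2/s

Final answer: 6/s² + 2/s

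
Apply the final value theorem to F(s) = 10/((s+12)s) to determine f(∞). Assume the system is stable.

f(∞) = lim_{s→0} sF(s) = lim_{s→0} 10/(s+12) = 5/6

Final answer: 5/6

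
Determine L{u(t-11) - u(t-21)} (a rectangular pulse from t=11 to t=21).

L{u(t-a)} = e^(-as)/s. L{u(t-11) - u(t-21)} = (e^(-11s) - e^(-21s))/s

Final answer: (e^(-11s) - e^(-21s))/s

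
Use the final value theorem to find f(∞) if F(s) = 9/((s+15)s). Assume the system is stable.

f(∞) = lim_{s→0} sF(s) = lim_{s→0} 9/(s+15) = 3/5

Final answer: 3/5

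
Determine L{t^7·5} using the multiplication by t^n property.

L{5} = 5/s. d^1/ds^1[1/s] = -1/s². d^2/ds^2[1/s] = 2/s^3. d^3/ds^3[1/s] = -6/s^4. d^4/ds^4[1/s] = 24/s^5. d^5/ds^5[1/s] = -120/s^6. d^6/ds^6[1/s] = 720/s^7. d^7/ds^7[1/s] = -5040/s^8. So L{t^7} = (-1)^{7}·-5040/s^8 = 5040/s^8. Then L{t^7·5} = 5·5040/s^8 = 25200/s^8

Final answer: 25200/s^8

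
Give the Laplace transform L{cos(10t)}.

L{cos(ωt)} = s/(s² + ω²), so L{cos(10t)} = s/(s² + 100)

Final answer: s/(s² + 100)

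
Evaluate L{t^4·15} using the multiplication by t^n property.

L{15} = 15/s. d^1/ds^1[1/s] = -1/s². d^2/ds^2[1/s] = 2/s^3. d^3/ds^3[1/s] = -6/s^4. d^4/ds^4[1/s] = 24/s^5. So L{t^4} = (-1)^{4}·24/s^5 = 24/s^5. Then L{t^4·15} = 15·24/s^5 = 360/s^5

Final answer: 360/s^5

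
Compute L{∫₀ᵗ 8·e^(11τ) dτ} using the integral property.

L{∫₀ᵗ f(τ)dτ} = F(s)/s with F(s) = 8/(s-11), so L{∫₀ᵗ 8·e^(11τ) dτ} = 8/(s(s-11))

Final answer: 8/(s(s-11))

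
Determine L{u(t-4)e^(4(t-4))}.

u(t-a)f(t-a) with f(t)=e^(4t). L{e^(4t)} = 1/(s-4). By time shift: e^(-4s)/(s-4)

Final answer: e^(-4s)/(s-4)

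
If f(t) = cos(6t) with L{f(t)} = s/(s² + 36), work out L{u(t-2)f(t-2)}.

Time shift theorem: L{u(t-a)f(t-a)} = e^(-as)F(s). Here a=2, F(s) = s/(s² + 36), so L{u(t-2)f(t-2)} = e^(-2s)·s/(s² + 36)

Final answer: e^(-2s)·s/(s² + 36)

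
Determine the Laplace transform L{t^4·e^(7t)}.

L{t^n·e^(at)} = n!/(s-a)^(n+1), so L{t^4·e^(7t)} = 24/(s-7)^5

Final answer: 24/(s-7)^5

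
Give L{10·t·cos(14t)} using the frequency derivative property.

L{cos(14t)} = s/(s² + 196). Derivative: d/ds[s/(s² + 196)] = [(s² + 196) - s·2s]/(s² + 196)² = (196 - s²)/(s² + 196)². So L{t·cos(14t)} = -F'(s) = (s² - 196)/(s² + 196)². Then L{10·t·cos(14t)} = 10·(s² - 196)/(s² + 196)²

Final answer: 10·(s² - 196)/(s² + 196)²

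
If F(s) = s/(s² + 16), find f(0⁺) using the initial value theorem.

f(0⁺) = lim_{s→∞} s·s/(s² + 16) = lim_{s→∞} s²/(s² + 16) = 1

Final answer: 1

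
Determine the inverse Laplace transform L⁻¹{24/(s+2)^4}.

L⁻¹{n!/(s-a)^(n+1)} = t^n·e^(at) with n=3, a=-2. So L⁻¹{6/(s+2)^4} = t^3·e^(-2t), and L⁻¹{24/(s+2)^4} = (24/6)·t^3·e^(-2t) = 4·t^3·e^(-2t)

Final answer: 4·t^3·e^(-2t)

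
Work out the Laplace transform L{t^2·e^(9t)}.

L{t^n·e^(at)} = n!/(s-a)^(n+1), so L{t^2·e^(9t)} = 2/(s-9)^3

Final answer: 2/(s-9)^3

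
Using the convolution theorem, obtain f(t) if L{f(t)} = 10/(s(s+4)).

10/(s(s+4)) = (10/s)·(1/(s+4)) = L{10}·L{e^(-4t)}. By convolution, f(t) = 10*e^(-4t) = ∫₀ᵗ 10·e^(-4τ) dτ = 10·(1 - e^(-4t))/4

Final answer: 10·(1 - e^(-4t))/4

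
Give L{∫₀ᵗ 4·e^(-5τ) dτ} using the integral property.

L{∫₀ᵗ f(τ)dτ} = F(s)/s with F(s) = 4/(s+5), so L{∫₀ᵗ 4·e^(-5τ) dτ} = 4/(s(s+5))

Final answer: 4/(s(s+5))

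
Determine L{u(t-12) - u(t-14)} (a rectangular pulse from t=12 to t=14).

L{u(t-a)} = e^(-as)/s. L{u(t-12) - u(t-14)} = (e^(-12s) - e^(-14s))/s

Final answer: (e^(-12s) - e^(-14s))/s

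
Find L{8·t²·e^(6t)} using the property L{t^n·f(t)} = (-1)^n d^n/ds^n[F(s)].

L{e^(6t)} = 1/(s-6). d/ds[1/(s-6)] = -1/(s-6)². d²/ds²[1/(s-6)] = 2/(s-6)³. So L{t²·e^(6t)} = (-1)² · 2/(s-6)³ = 2/(s-6)³. Then L{8·t²·e^(6t)} = 8·2/(s-6)³ = 16/(s-6)³

Final answer: 16/(s-6)³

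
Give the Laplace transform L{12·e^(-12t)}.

L{e^(at)} = 1/(s-a), so L{e^(-12t)} = 1/(s+12). Then L{12·e^(-12t)} = 12/(s+12)

Final answer: 12/(s+12)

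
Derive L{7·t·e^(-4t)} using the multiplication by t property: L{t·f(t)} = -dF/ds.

Using L{t^n·e^(at)} = n!/(s-a)^(n+1), L{t·e^(-4t)} = 1/(s+4)^2, so L{7·t·e^(-4t)} = 7·1/(s+4)^2 = 7/(s+4)^2

Final answer: 7/(s+4)^2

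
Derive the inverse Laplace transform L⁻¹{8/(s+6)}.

L⁻¹{1/(s-a)} = e^(at), so L⁻¹{1/(s+6)} = e^(-6t), and L⁻¹{8/(s+6)} = 8·e^(-6t)

Final answer: 8·e^(-6t)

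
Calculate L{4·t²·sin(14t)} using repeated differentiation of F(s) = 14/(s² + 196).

F(s) = 14/(s² + 196). F'(s) = -28s/(s² + 196)². F''(s) = -28(196 - 3s²)/(s² + 196)³ = (84s² - 5488)/(s² + 196)³. So L{t²·sin(14t)} = (-1)² F''(s) = (84s² - 5488)/(s² + 196)³. Then L{4·t²·sin(14t)} = 4·(84s² - 5488)/(s² + 196)³ = (336s² - 21952)/(s² + 196)³

Final answer: (336s² - 21952)/(s² + 196)³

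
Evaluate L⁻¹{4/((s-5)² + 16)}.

Form: b/((s-a)² + b²) → e^(at)sin(bt). With a=5, b=4

Final answer: e^(5t)·sin(4t)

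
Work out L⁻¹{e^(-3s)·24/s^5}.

L⁻¹{24/s^5} = t^4. By the time shift theorem, L⁻¹{e^(-as)F(s)} = u(t-a)f(t-a) with a=3, so L⁻¹{e^(-3s)·24/s^5} = u(t-3)·(t-3)^4

Final answer: u(t-3)·(t-3)^4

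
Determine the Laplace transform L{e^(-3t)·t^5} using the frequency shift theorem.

L{e^(at)·t^n} = n!/(s-a)^(n+1), so L{e^(-3t)·t^5} = 120/(s+3)^6

Final answer: 120/(s+3)^6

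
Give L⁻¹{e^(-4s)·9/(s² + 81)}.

L⁻¹{9/(s² + 81)} = sin(9t). By the time shift theorem, L⁻¹{e^(-as)F(s)} = u(t-a)f(t-a) with a=4, so L⁻¹{e^(-4s)·9/(s² + 81)} = u(t-4)·sin(9(t-4))

Final answer: u(t-4)·sin(9(t-4))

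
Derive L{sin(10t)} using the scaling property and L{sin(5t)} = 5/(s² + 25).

Using L{f(at)} = (1/a)F(s/a) with a=2: L{sin(10t)} = (1/2) · 5/((s/2)² + 25) = (1/2) · 5·4/(s² + 100) = 10/(s² + 100)

Final answer: 10/(s² + 100)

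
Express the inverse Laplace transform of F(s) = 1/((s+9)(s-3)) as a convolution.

1/((s+9)(s-3)) = (1/(s+9))·(1/(s-3)) = L{e^(-9t)}·L{e^(3t)}. So f(t) = e^(-9t)*e^(3t) = ∫₀ᵗ e^(-9τ)·e^(3(t-τ)) dτ

Final answer: ∫₀ᵗ e^(-9τ)·e^(3(t-τ)) dτ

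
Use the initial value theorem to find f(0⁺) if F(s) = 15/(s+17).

f(0⁺) = lim_{s→∞} s·15/(s+17) = lim_{s→∞} 15s/(s+17) = 15

Final answer: 15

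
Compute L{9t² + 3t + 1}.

L{9t² + 3t + 1} = 9·2/s³ + 3/s² + 1/s = 18/s³ + 3/s² + 1/s

Final answer: 18/s³ + 3/s² + 1/s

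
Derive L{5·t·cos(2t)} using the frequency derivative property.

L{cos(2t)} = s/(s² + 4). Derivative: d/ds[s/(s² + 4)] = [(s² + 4) - s·2s]/(s² + 4)² = (4 - s²)/(s² + 4)². So L{t·cos(2t)} = -F'(s) = (s² - 4)/(s² + 4)². Then L{5·t·cos(2t)} = 5·(s² - 4)/(s² + 4)²

Final answer: 5·(s² - 4)/(s² + 4)²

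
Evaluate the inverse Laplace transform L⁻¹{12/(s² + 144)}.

L⁻¹{12/(s² + 144)} = sin(12t)

Final answer: sin(12t)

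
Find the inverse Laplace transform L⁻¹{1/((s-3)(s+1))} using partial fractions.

Decompose: A/(s-3) + B/(s+1). A = 1/4, B = -1/4. f(t) = (e^(3t) - e^(-t))/4

Final answer: (e^(3t) - e^(-t))/4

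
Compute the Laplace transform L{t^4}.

L{t^n} = n!/s^(n+1), so L{t^4} = 24/s^5

Final answer: 24/s^5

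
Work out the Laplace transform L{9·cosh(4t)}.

L{cosh(ωt)} = s/(s² - ω²), so L{cosh(4t)} = s/(s² - 16). Then L{9·cosh(4t)} = 9·s/(s² - 16) = 9s/(s² - 16)

Final answer: 9s/(s² - 16)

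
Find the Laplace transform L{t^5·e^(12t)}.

L{t^n·e^(at)} = n!/(s-a)^(n+1), so L{t^5·e^(12t)} = 120/(s-12)^6

Final answer: 120/(s-12)^6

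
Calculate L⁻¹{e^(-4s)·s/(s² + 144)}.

L⁻¹{s/(s² + 144)} = cos(12t). By the time shift theorem, L⁻¹{e^(-as)F(s)} = u(t-a)f(t-a) with a=4, so L⁻¹{e^(-4s)·s/(s² + 144)} = u(t-4)·cos(12(t-4))

Final answer: u(t-4)·cos(12(t-4))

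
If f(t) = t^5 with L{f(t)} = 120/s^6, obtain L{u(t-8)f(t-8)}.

Time shift theorem: L{u(t-a)f(t-a)} = e^(-as)F(s). Here a=8, F(s) = 120/s^6, so L{u(t-8)f(t-8)} = e^(-8s)·120/s^6

Final answer: e^(-8s)·120/s^6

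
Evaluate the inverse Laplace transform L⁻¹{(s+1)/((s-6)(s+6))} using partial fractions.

Using partial fractions, f(t) = (7e^(6t) + 5e^(-6t))/12

Final answer: (7e^(6t) + 5e^(-6t))/12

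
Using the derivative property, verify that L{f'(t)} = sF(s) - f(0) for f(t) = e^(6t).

f'(t) = 6e^(6t). Direct: L{f'(t)} = 6/(s-6). Property: s·1/(s-6) - 1 = (s - (s-6))/(s-6) = 6/(s-6). ✓

Final answer: 6/(s-6)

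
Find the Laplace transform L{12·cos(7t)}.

L{cos(ωt)} = s/(s² + ω²), so L{cos(7t)} = s/(s² + 49). Then L{12·cos(7t)} = 12·s/(s² + 49) = 12s/(s² + 49)

Final answer: 12s/(s² + 49)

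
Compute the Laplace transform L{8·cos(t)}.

L{cos(ωt)} = s/(s² + ω²), so L{cos(t)} = s/(s² + 1). Then L{8·cos(t)} = 8·s/(s² + 1) = 8s/(s² + 1)

Final answer: 8s/(s² + 1)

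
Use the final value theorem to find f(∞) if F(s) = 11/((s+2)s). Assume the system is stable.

f(∞) = lim_{s→0} sF(s) = lim_{s→0} 11/(s+2) = 11/2

Final answer: 11/2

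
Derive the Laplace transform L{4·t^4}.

L{t^n} = n!/s^(n+1), so L{t^4} = 24/s^5. Then L{4·t^4} = 4·24/s^5 = 96/s^5

Final answer: 96/s^5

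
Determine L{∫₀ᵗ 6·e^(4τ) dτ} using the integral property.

L{∫₀ᵗ f(τ)dτ} = F(s)/s with F(s) = 6/(s-4), so L{∫₀ᵗ 6·e^(4τ) dτ} = 6/(s(s-4))

Final answer: 6/(s(s-4))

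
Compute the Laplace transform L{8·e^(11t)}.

L{e^(at)} = 1/(s-a), so L{e^(11t)} = 1/(s-11). Then L{8·e^(11t)} = 8/(s-11)

Final answer: 8/(s-11)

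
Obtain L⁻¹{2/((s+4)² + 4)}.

Form: b/((s-a)² + b²) → e^(at)sin(bt). With a=-4, b=2

Final answer: e^(-4t)·sin(2t)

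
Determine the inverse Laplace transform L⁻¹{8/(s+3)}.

L⁻¹{1/(s-a)} = e^(at), so L⁻¹{1/(s+3)} = e^(-3t), and L⁻¹{8/(s+3)} = 8·e^(-3t)

Final answer: 8·e^(-3t)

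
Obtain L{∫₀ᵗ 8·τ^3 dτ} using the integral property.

L{∫₀ᵗ f(τ)dτ} = F(s)/s with f(t) = 8t^3. F(s) = 48/s^4, so L{∫₀ᵗ 8·τ^3 dτ} = (48/s^4)/s = 48/s^5. (Check: ∫₀ᵗ 8·τ^3 dτ = 8t^4/4.)

Final answer: 48/s^5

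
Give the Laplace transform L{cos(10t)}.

L{cos(ωt)} = s/(s² + ω²), so L{cos(10t)} = s/(s² + 100)

Final answer: s/(s² + 100)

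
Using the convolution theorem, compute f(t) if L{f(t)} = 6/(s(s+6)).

6/(s(s+6)) = (6/s)·(1/(s+6)) = L{6}·L{e^(-6t)}. By convolution, f(t) = 6*e^(-6t) = ∫₀ᵗ 6·e^(-6τ) dτ = 6·(1 - e^(-6t))/6

Final answer: 6·(1 - e^(-6t))/6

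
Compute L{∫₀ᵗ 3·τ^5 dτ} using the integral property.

L{∫₀ᵗ f(τ)dτ} = F(s)/s with f(t) = 3t^5. F(s) = 360/s^6, so L{∫₀ᵗ 3·τ^5 dτ} = (360/s^6)/s = 360/s^7. (Check: ∫₀ᵗ 3·τ^5 dτ = 3t^6/6.)

Final answer: 360/s^7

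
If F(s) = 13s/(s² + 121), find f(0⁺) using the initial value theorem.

f(0⁺) = lim_{s→∞} s·13s/(s² + 121) = lim_{s→∞} 13s²/(s² + 121) = 13

Final answer: 13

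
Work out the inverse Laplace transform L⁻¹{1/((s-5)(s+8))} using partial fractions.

Decompose: A/(s-5) + B/(s+8). A = 1/13, B = -1/13. f(t) = (e^(5t) - e^(-8t))/13

Final answer: (e^(5t) - e^(-8t))/13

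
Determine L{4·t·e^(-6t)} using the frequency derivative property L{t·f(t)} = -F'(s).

L{e^(-6t)} = 1/(s+6). By frequency derivative: L{t·e^(-6t)} = -d/ds[1/(s+6)] = -(-1)/(s+6)² = 1/(s+6)². Then L{4·t·e^(-6t)} = 4·1/(s+6)² = 4/(s+6)²

Final answer: 4/(s+6)²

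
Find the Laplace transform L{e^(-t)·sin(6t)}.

L{e^(at)·sin(ωt)} = ω/((s-a)² + ω²), so L{e^(-t)·sin(6t)} = 6/((s+1)² + 36)

Final answer: 6/((s+1)² + 36)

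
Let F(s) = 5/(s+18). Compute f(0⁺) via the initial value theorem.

f(0⁺) = lim_{s→∞} s·5/(s+18) = lim_{s→∞} 5s/(s+18) = 5

Final answer: 5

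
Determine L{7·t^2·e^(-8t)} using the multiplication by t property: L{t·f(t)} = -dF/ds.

Using L{t^n·e^(at)} = n!/(s-a)^(n+1), L{t^2·e^(-8t)} = 2/(s+8)^3, so L{7·t^2·e^(-8t)} = 7·2/(s+8)^3 = 14/(s+8)^3

Final answer: 14/(s+8)^3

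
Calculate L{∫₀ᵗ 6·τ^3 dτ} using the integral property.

L{∫₀ᵗ f(τ)dτ} = F(s)/s with f(t) = 6t^3. F(s) = 36/s^4, so L{∫₀ᵗ 6·τ^3 dτ} = (36/s^4)/s = 36/s^5. (Check: ∫₀ᵗ 6·τ^3 dτ = 6t^4/4.)

Final answer: 36/s^5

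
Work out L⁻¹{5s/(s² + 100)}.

This is the form c·s/(s² + a²) with a = 10, c = 5. L⁻¹ = 5·cos(10t)

Final answer: 5·cos(10t)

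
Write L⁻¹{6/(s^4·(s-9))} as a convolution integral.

6/(s^4·(s-9)) = (6/s^4)·(1/(s-9)) = L{t^3}·L{e^(9t)}. So f(t) = t^3*e^(9t) = ∫₀ᵗ τ^3·e^(9(t-τ)) dτ

Final answer: ∫₀ᵗ τ^3·e^(9(t-τ)) dτ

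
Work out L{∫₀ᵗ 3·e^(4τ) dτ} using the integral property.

L{∫₀ᵗ f(τ)dτ} = F(s)/s with F(s) = 3/(s-4), so L{∫₀ᵗ 3·e^(4τ) dτ} = 3/(s(s-4))

Final answer: 3/(s(s-4))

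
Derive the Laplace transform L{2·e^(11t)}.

L{e^(at)} = 1/(s-a), so L{e^(11t)} = 1/(s-11). Then L{2·e^(11t)} = 2/(s-11)

Final answer: 2/(s-11)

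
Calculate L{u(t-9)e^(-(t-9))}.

u(t-a)f(t-a) with f(t)=e^(-t). L{e^(-t)} = 1/(s+1). By time shift: e^(-9s)/(s+1)

Final answer: e^(-9s)/(s+1)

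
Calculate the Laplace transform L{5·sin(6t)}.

L{sin(ωt)} = ω/(s² + ω²), so L{sin(6t)} = 6/(s² + 36). Then L{5·sin(6t)} = 5·6/(s² + 36) = 30/(s² + 36)

Final answer: 30/(s² + 36)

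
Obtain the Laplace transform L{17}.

L{17} = 17 · L{1} = 17/s

Final answer: 17/s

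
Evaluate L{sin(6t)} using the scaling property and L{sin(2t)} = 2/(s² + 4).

Using L{f(at)} = (1/a)F(s/a) with a=3: L{sin(6t)} = (1/3) · 2/((s/3)² + 4) = (1/3) · 2·9/(s² + 36) = 6/(s² + 36)

Final answer: 6/(s² + 36)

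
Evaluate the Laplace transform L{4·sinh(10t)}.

L{sinh(ωt)} = ω/(s² - ω²), so L{sinh(10t)} = 10/(s² - 100). Then L{4·sinh(10t)} = 4·10/(s² - 100) = 40/(s² - 100)

Final answer: 40/(s² - 100)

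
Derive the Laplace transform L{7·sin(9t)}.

L{sin(ωt)} = ω/(s² + ω²), so L{sin(9t)} = 9/(s² + 81). Then L{7·sin(9t)} = 7·9/(s² + 81) = 63/(s² + 81)

Final answer: 63/(s² + 81)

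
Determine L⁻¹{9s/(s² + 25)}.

This is the form c·s/(s² + a²) with a = 5, c = 9. L⁻¹ = 9·cos(5t)

Final answer: 9·cos(5t)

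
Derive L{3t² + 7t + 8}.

L{3t² + 7t + 8} = 3·2/s³ + 7/s² + 8/s = 6/s³ + 7/s² + 8/s

Final answer: 6/s³ + 7/s² + 8/s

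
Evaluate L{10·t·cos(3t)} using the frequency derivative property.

L{cos(3t)} = s/(s² + 9). Derivative: d/ds[s/(s² + 9)] = [(s² + 9) - s·2s]/(s² + 9)² = (9 - s²)/(s² + 9)². So L{t·cos(3t)} = -F'(s) = (s² - 9)/(s² + 9)². Then L{10·t·cos(3t)} = 10·(s² - 9)/(s² + 9)²

Final answer: 10·(s² - 9)/(s² + 9)²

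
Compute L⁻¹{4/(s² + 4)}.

This is the form c·a/(s² + a²) with a = 2, c = 2. L⁻¹ = 2·sin(2t)

Final answer: 2·sin(2t)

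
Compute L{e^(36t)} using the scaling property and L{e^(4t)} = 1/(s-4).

Using L{f(at)} = (1/a)F(s/a) with a=9 and f(t) = e^(4t): L{e^(36t)} = (1/9) · 1/((s/9)-4) = (1/9) · 9/(s-36) = 1/(s-36)

Final answer: 1/(s-36)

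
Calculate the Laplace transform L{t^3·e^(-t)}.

L{t^n·e^(at)} = n!/(s-a)^(n+1), so L{t^3·e^(-t)} = 6/(s+1)^4

Final answer: 6/(s+1)^4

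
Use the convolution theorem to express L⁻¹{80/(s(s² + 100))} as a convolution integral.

80/(s(s² + 100)) = (1/s)·(80/(s² + 100)) = L{1}·L{8·sin(10t)}. So f(t) = 1*(8·sin(10t)) = ∫₀ᵗ 8·sin(10τ) dτ

Final answer: ∫₀ᵗ 8·sin(10τ) dτ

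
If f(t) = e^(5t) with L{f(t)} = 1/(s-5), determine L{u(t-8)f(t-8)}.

Time shift theorem: L{u(t-a)f(t-a)} = e^(-as)F(s). Here a=8, F(s) = 1/(s-5), so L{u(t-8)f(t-8)} = e^(-8s)·1/(s-5)

Final answer: e^(-8s)·1/(s-5)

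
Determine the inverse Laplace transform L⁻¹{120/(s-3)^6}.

L⁻¹{n!/(s-a)^(n+1)} = t^n·e^(at), so L⁻¹{120/(s-3)^6} = t^5·e^(3t)

Final answer: t^5·e^(3t)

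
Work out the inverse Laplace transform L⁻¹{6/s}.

L⁻¹{c/s} = c, so L⁻¹{6/s} = 6

Final answer: 6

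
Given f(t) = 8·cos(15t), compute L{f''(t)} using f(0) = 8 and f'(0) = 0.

F(s) = 8s/(s² + 225). L{f''(t)} = s²F(s) - sf(0) - f'(0) = 8s³/(s² + 225) - 8s = (8s³ - 8s(s² + 225))/(s² + 225) = -1800s/(s² + 225)

Final answer: -1800s/(s² + 225)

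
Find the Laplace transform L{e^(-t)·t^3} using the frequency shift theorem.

L{e^(at)·t^n} = n!/(s-a)^(n+1), so L{e^(-t)·t^3} = 6/(s+1)^4

Final answer: 6/(s+1)^4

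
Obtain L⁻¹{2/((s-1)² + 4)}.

Form: b/((s-a)² + b²) → e^(at)sin(bt). With a=1, b=2

Final answer: e^t·sin(2t)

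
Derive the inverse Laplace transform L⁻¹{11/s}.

L⁻¹{c/s} = c, so L⁻¹{11/s} = 11

Final answer: 11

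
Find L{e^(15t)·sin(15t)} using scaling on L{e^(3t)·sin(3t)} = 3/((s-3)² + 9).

Scaling with a=5: L{e^(15t)·sin(15t)} = (1/5) · 3/((s/5-3)² + 9). Simplifying: 15/((s-15)² + 225)

Final answer: 15/((s-15)² + 225)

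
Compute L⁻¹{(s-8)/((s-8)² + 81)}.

Using frequency shift: L⁻¹{(s-a)/((s-a)² + b²)} = e^(at)cos(bt). Here a=8, b=9

Final answer: e^(8t)·cos(9t)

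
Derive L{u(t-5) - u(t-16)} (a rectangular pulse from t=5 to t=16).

L{u(t-a)} = e^(-as)/s. L{u(t-5) - u(t-16)} = (e^(-5s) - e^(-16s))/s

Final answer: (e^(-5s) - e^(-16s))/s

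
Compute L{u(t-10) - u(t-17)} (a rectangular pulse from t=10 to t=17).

L{u(t-a)} = e^(-as)/s. L{u(t-10) - u(t-17)} = (e^(-10s) - e^(-17s))/s

Final answer: (e^(-10s) - e^(-17s))/s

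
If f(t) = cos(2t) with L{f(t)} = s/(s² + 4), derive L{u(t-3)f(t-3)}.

Time shift theorem: L{u(t-a)f(t-a)} = e^(-as)F(s). Here a=3, F(s) = s/(s² + 4), so L{u(t-3)f(t-3)} = e^(-3s)·s/(s² + 4)

Final answer: e^(-3s)·s/(s² + 4)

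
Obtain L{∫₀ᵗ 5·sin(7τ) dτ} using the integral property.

L{∫₀ᵗ f(τ)dτ} = F(s)/s with F(s) = 35/(s² + 49), so the result is (35/(s² + 49))/s = 35/(s(s² + 49))

Final answer: 35/(s(s² + 49))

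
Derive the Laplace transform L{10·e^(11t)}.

L{e^(at)} = 1/(s-a), so L{e^(11t)} = 1/(s-11). Then L{10·e^(11t)} = 10/(s-11)

Final answer: 10/(s-11)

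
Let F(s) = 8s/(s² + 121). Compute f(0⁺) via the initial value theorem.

f(0⁺) = lim_{s→∞} s·8s/(s² + 121) = lim_{s→∞} 8s²/(s² + 121) = 8

Final answer: 8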